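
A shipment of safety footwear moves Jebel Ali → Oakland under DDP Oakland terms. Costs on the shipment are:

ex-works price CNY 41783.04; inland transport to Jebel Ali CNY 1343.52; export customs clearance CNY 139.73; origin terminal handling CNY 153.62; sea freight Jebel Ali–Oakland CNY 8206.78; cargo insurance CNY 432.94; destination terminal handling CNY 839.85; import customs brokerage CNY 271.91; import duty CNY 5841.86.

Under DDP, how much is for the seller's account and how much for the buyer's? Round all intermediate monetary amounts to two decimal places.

DDP: the seller bears all costs including import duty.
Seller's account: goods 41783.04 + inland to port 1343.52 + export clearance 139.73 + origin terminal 153.62 + freight 8206.78 + insurance 432.94 + destination terminal 839.85 + brokerage 271.91 + duty 5841.86 = 59013.25
Buyer's account: 0.00

Seller: CNY 59013.25; buyer: CNY 0.00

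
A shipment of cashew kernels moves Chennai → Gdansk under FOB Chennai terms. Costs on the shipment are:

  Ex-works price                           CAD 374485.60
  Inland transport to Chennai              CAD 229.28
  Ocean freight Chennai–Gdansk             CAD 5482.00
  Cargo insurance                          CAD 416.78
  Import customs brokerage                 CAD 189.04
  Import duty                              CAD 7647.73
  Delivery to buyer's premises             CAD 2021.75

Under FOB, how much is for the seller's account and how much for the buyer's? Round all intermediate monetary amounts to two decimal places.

FOB: the seller bears costs until goods are on board at the origin port; the buyer bears freight, insurance and all costs thereafter.
Seller's account: goods 374485.60 + inland to port 229.28 = 374714.88
Buyer's account: freight 5482.00 + insurance 416.78 + brokerage 189.04 + duty 7647.73 + delivery 2021.75 = 15757.30

Seller: CAD 374714.88; buyer: CAD 15757.30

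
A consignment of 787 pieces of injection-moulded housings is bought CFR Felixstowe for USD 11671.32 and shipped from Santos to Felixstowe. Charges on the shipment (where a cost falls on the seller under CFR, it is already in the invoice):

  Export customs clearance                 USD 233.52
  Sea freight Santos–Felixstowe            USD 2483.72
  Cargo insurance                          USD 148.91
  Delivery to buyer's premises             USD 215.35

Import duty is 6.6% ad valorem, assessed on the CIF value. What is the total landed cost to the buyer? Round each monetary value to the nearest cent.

CFR: the seller pays costs through ocean freight to the destination port, but not insurance.
Already in the invoice (seller's account under CFR): export clearance, freight — exclude.
CIF value = CFR price + insurance = 11671.32 + 148.91 = 11820.23
Import duty = 11820.23 × 6.6% = 780.14
Buyer bears: insurance 148.91 + delivery 215.35 + duty 780.14 = 1144.40
Landed cost = invoice 11671.32 + 1144.40 = 12815.72

Total landed cost: USD 12815.72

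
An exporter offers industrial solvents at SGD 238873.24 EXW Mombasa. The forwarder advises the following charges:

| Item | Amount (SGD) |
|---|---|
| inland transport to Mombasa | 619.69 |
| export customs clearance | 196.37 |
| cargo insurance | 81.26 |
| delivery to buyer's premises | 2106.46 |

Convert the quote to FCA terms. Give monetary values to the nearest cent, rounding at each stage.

FCA price: SGD 239689.30

Not relevant to the conversion: insurance, delivery — on the buyer under both terms; not part of either seller's price.
From EXW to FCA, the seller additionally bears: inland to port, export clearance.
FCA price = 238873.24 + 619.69 + 196.37 = 239689.30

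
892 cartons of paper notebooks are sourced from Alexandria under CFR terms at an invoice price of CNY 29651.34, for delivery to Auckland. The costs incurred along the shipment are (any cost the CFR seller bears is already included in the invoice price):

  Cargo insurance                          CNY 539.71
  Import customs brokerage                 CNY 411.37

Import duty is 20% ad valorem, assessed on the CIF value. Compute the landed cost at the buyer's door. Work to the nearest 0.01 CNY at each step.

Total landed cost: CNY 36640.63

CFR: the seller pays costs through ocean freight to the destination port, but not insurance.
CIF value = CFR price + insurance = 29651.34 + 539.71 = 30191.05
Import duty = 30191.05 × 20% = 6038.21
Buyer bears: insurance 539.71 + brokerage 411.37 + duty 6038.21 = 6989.29
Landed cost = invoice 29651.34 + 6989.29 = 36640.63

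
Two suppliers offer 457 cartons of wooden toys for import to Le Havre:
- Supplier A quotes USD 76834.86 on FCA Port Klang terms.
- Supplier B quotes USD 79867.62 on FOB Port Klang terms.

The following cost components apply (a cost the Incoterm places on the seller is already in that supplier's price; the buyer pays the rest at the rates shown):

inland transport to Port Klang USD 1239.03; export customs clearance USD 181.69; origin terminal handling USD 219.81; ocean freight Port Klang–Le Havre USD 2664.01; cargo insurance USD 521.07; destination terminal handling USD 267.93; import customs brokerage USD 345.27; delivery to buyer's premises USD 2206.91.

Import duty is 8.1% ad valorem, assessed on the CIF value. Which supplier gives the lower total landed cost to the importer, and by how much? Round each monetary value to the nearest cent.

Supplier A (FCA):
CIF value = FCA price + origin terminal + freight + insurance = 76834.86 + 219.81 + 2664.01 + 521.07 = 80239.75
Import duty = 80239.75 × 8.1% = 6499.42
Buyer bears (A): 219.81 + 2664.01 + 521.07 + 267.93 + 345.27 + 2206.91 = 6225.00
Landed cost (A) = invoice 76834.86 + 6225.00 + duty 6499.42 = 89559.28
Supplier B (FOB):
CIF value = FOB price + freight + insurance = 79867.62 + 2664.01 + 521.07 = 83052.70
Import duty = 83052.70 × 8.1% = 6727.27
Buyer bears (B): 2664.01 + 521.07 + 267.93 + 345.27 + 2206.91 = 6005.19
Landed cost (B) = invoice 79867.62 + 6005.19 + duty 6727.27 = 92600.08
Difference = |89559.28 − 92600.08| = 3040.80

Supplier A is cheaper by USD 3040.80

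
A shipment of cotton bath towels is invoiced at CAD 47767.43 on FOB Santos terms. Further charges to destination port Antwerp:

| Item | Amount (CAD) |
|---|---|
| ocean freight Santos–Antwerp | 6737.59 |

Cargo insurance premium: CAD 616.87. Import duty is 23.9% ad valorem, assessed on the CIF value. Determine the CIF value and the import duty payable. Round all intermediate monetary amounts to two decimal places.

CIF value: CAD 55121.89; import duty: CAD 13174.13

CIF = FOB price + freight + insurance
CIF = 47767.43 + 6737.59 + 616.87 = 55121.89
Import duty = 55121.89 × 23.9% = 13174.13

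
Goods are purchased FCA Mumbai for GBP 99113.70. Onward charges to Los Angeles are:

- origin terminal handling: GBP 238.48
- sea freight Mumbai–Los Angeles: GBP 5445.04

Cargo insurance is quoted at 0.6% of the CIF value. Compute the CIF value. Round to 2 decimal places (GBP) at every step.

CIF value: GBP 105429.80

Let C be the CIF value. C = FCA price + pre-shipment costs + freight + 0.6% × C
C − 0.6% × C = 99113.70 + 238.48 + 5445.04
0.994 × C = 104797.22
C = 104797.22 / 0.994 = 105429.80
Insurance premium = 0.6% × 105429.80 = 632.58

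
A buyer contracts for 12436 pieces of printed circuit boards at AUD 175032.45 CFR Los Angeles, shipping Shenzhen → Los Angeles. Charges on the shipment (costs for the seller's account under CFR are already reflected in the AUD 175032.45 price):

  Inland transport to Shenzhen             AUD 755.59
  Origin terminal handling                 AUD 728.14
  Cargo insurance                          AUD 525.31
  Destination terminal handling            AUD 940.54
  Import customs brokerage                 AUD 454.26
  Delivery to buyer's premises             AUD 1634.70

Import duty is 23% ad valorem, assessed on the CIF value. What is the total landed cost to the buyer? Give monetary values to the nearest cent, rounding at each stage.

Total landed cost: AUD 218965.54

CFR: the seller pays costs through ocean freight to the destination port, but not insurance.
Already in the invoice (seller's account under CFR): inland to port, origin terminal — exclude.
CIF value = CFR price + insurance = 175032.45 + 525.31 = 175557.76
Import duty = 175557.76 × 23% = 40378.28
Buyer bears: insurance 525.31 + destination terminal 940.54 + brokerage 454.26 + delivery 1634.70 + duty 40378.28 = 43933.09
Landed cost = invoice 175032.45 + 43933.09 = 218965.54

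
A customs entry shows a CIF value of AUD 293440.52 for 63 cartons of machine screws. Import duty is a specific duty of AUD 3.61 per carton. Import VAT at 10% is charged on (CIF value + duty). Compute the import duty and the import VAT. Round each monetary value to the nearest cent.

Import duty = 63 × 3.61 = 227.43
VAT base = CIF + duty = 293440.52 + 227.43 = 293667.95
Import VAT = 293667.95 × 10% = 29366.80

Import duty: AUD 227.43; import VAT: AUD 29366.80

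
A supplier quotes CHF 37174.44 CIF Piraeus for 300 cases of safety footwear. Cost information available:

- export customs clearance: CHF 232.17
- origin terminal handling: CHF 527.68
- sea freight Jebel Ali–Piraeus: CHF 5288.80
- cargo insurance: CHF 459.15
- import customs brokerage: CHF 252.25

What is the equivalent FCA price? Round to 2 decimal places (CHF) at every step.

Not relevant to the conversion: export clearance — on the seller under both CIF and FCA; already in the CIF price and stays in the FCA price. brokerage — on the buyer under both terms; not part of either seller's price.
From CIF to FCA, the seller no longer bears: origin terminal, freight, insurance.
FCA price = 37174.44 − 527.68 − 5288.80 − 459.15 = 30898.81

FCA price: CHF 30898.81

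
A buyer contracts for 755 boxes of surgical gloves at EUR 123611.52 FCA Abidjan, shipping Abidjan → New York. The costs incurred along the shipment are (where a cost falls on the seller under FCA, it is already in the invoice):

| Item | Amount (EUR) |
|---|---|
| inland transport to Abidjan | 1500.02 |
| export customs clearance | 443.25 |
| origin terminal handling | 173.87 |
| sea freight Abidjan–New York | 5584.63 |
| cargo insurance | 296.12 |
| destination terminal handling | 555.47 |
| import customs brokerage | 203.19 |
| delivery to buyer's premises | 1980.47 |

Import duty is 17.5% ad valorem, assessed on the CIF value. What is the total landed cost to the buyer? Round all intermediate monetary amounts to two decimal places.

FCA: the seller delivers export-cleared goods to the carrier; the buyer bears costs from that point.
Already in the invoice (seller's account under FCA): inland to port, export clearance — exclude.
CIF value = FCA price + origin terminal + freight + insurance = 123611.52 + 173.87 + 5584.63 + 296.12 = 129666.14
Import duty = 129666.14 × 17.5% = 22691.57
Buyer bears: origin terminal 173.87 + freight 5584.63 + insurance 296.12 + destination terminal 555.47 + brokerage 203.19 + delivery 1980.47 + duty 22691.57 = 31485.32
Landed cost = invoice 123611.52 + 31485.32 = 155096.84

Total landed cost: EUR 155096.84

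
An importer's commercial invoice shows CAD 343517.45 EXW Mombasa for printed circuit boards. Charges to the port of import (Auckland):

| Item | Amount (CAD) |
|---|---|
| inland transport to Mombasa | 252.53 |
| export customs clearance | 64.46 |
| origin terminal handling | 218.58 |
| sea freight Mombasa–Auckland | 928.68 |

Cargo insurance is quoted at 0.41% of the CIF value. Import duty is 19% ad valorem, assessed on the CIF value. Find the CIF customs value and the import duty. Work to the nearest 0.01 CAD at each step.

Let C be the CIF value. C = EXW price + pre-shipment costs + freight + 0.41% × C
C − 0.41% × C = 343517.45 + 252.53 + 64.46 + 218.58 + 928.68
0.9959 × C = 344981.70
C = 344981.70 / 0.9959 = 346401.95
Insurance premium = 0.41% × 346401.95 = 1420.25
Import duty = 346401.95 × 19% = 65816.37

CIF value: CAD 346401.95; import duty: CAD 65816.37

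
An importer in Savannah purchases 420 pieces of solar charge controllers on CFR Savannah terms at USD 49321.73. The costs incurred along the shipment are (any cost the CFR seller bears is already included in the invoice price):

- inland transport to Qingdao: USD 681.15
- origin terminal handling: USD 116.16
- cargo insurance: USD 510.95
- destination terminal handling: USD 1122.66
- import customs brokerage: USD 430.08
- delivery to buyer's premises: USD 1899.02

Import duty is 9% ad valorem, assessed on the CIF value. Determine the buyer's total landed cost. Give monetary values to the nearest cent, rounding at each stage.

Total landed cost: USD 57769.38

CFR: the seller pays costs through ocean freight to the destination port, but not insurance.
Already in the invoice (seller's account under CFR): inland to port, origin terminal — exclude.
CIF value = CFR price + insurance = 49321.73 + 510.95 = 49832.68
Import duty = 49832.68 × 9% = 4484.94
Buyer bears: insurance 510.95 + destination terminal 1122.66 + brokerage 430.08 + delivery 1899.02 + duty 4484.94 = 8447.65
Landed cost = invoice 49321.73 + 8447.65 = 57769.38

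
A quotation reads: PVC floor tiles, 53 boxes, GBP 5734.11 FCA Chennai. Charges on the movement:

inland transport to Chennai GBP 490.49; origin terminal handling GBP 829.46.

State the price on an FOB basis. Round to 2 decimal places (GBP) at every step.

Not relevant to the conversion: inland to port — on the seller under both FCA and FOB; already in the FCA price and stays in the FOB price.
From FCA to FOB, the seller additionally bears: origin terminal.
FOB price = 5734.11 + 829.46 = 6563.57

FOB price: GBP 6563.57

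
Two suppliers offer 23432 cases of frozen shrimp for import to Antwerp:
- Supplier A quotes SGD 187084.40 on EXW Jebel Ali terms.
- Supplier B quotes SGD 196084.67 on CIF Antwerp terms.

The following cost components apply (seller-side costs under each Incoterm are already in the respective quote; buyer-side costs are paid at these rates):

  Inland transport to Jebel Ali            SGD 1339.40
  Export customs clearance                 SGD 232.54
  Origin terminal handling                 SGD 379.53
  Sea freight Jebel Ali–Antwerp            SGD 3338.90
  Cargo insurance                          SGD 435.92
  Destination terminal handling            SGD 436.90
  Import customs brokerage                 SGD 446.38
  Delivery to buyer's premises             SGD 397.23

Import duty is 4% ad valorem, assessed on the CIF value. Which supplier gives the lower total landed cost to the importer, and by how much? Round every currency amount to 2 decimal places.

Supplier A (EXW):
CIF value = EXW price + inland to port + export clearance + origin terminal + freight + insurance = 187084.40 + 1339.40 + 232.54 + 379.53 + 3338.90 + 435.92 = 192810.69
Import duty = 192810.69 × 4% = 7712.43
Buyer bears (A): 1339.40 + 232.54 + 379.53 + 3338.90 + 435.92 + 436.90 + 446.38 + 397.23 = 7006.80
Landed cost (A) = invoice 187084.40 + 7006.80 + duty 7712.43 = 201803.63
Supplier B (CIF):
The CIF price already equals the CIF value: 196084.67
Import duty = 196084.67 × 4% = 7843.39
Buyer bears (B): 436.90 + 446.38 + 397.23 = 1280.51
Landed cost (B) = invoice 196084.67 + 1280.51 + duty 7843.39 = 205208.57
Difference = |201803.63 − 205208.57| = 3404.94

Supplier A is cheaper by SGD 3404.94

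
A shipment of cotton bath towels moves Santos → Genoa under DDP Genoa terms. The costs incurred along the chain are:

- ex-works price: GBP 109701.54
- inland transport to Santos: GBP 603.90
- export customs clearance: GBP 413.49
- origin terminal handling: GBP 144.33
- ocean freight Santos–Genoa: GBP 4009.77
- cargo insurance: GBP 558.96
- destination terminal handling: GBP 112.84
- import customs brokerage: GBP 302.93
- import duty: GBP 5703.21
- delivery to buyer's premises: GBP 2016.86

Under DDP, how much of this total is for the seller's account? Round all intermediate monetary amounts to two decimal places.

DDP: the seller bears all costs including import duty.
Seller's account: goods 109701.54 + inland to port 603.90 + export clearance 413.49 + origin terminal 144.33 + freight 4009.77 + insurance 558.96 + destination terminal 112.84 + brokerage 302.93 + duty 5703.21 + delivery 2016.86 = 123567.83
Buyer's account: 0.00

Seller's account: GBP 123567.83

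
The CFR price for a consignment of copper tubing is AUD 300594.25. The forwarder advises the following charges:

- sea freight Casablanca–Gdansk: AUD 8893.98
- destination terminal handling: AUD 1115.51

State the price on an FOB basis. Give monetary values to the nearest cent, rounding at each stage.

FOB price: AUD 291700.27

Not relevant to the conversion: destination terminal — on the buyer under both terms; not part of either seller's price.
From CFR to FOB, the seller no longer bears: freight.
FOB price = 300594.25 − 8893.98 = 291700.27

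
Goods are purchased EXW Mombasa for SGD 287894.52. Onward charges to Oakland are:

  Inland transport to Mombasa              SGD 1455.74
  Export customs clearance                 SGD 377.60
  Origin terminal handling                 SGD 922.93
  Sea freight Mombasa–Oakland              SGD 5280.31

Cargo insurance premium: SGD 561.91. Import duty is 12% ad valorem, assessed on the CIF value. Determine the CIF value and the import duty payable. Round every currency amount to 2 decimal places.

CIF value: SGD 296493.01; import duty: SGD 35579.16

CIF = EXW price + pre-shipment costs + freight + insurance
CIF = 287894.52 + 1455.74 + 377.60 + 922.93 + 5280.31 + 561.91 = 296493.01
Import duty = 296493.01 × 12% = 35579.16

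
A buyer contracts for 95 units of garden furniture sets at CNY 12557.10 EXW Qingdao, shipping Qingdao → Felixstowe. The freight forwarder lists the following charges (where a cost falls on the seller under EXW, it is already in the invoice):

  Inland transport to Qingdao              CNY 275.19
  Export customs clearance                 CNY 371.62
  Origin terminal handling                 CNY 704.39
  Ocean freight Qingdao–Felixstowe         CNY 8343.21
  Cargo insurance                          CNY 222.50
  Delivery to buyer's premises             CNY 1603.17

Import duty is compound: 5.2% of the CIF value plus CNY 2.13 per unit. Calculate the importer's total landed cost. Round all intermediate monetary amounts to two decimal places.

Total landed cost: CNY 25448.18

EXW: the seller makes goods available at their premises; the buyer bears all onward costs.
CIF value = EXW price + inland to port + export clearance + origin terminal + freight + insurance = 12557.10 + 275.19 + 371.62 + 704.39 + 8343.21 + 222.50 = 22474.01
Ad valorem component: 22474.01 × 5.2% = 1168.65
Specific component: 95 × 2.13 = 202.35
Import duty = 1168.65 + 202.35 = 1371.00
Buyer bears: inland to port 275.19 + export clearance 371.62 + origin terminal 704.39 + freight 8343.21 + insurance 222.50 + delivery 1603.17 + duty 1371.00 = 12891.08
Landed cost = invoice 12557.10 + 12891.08 = 25448.18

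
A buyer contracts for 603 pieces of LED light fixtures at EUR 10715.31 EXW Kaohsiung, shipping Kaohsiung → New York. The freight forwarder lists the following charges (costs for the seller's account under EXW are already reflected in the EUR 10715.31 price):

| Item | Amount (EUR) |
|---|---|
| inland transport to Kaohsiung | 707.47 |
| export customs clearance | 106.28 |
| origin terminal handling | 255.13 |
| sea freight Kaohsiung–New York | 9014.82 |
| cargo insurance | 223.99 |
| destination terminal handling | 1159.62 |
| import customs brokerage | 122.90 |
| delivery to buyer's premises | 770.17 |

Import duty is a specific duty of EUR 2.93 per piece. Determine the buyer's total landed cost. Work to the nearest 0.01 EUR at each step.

Total landed cost: EUR 24842.48

EXW: the seller makes goods available at their premises; the buyer bears all onward costs.
CIF value = EXW price + inland to port + export clearance + origin terminal + freight + insurance = 10715.31 + 707.47 + 106.28 + 255.13 + 9014.82 + 223.99 = 21023.00
Import duty = 603 × 2.93 = 1766.79
Buyer bears: inland to port 707.47 + export clearance 106.28 + origin terminal 255.13 + freight 9014.82 + insurance 223.99 + destination terminal 1159.62 + brokerage 122.90 + delivery 770.17 + duty 1766.79 = 14127.17
Landed cost = invoice 10715.31 + 14127.17 = 24842.48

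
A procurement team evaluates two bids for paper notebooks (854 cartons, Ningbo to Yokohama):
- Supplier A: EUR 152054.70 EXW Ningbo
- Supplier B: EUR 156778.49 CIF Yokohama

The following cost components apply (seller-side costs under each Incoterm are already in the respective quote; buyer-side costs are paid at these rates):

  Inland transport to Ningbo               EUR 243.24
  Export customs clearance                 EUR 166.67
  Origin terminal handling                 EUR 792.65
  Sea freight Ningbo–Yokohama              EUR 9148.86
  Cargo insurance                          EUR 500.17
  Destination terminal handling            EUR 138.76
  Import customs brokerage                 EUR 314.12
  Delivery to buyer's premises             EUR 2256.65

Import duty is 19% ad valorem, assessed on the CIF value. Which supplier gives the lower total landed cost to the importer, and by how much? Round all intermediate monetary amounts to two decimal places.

Supplier A (EXW):
CIF value = EXW price + inland to port + export clearance + origin terminal + freight + insurance = 152054.70 + 243.24 + 166.67 + 792.65 + 9148.86 + 500.17 = 162906.29
Import duty = 162906.29 × 19% = 30952.20
Buyer bears (A): 243.24 + 166.67 + 792.65 + 9148.86 + 500.17 + 138.76 + 314.12 + 2256.65 = 13561.12
Landed cost (A) = invoice 152054.70 + 13561.12 + duty 30952.20 = 196568.02
Supplier B (CIF):
The CIF price already equals the CIF value: 156778.49
Import duty = 156778.49 × 19% = 29787.91
Buyer bears (B): 138.76 + 314.12 + 2256.65 = 2709.53
Landed cost (B) = invoice 156778.49 + 2709.53 + duty 29787.91 = 189275.93
Difference = |196568.02 − 189275.93| = 7292.09

Supplier B is cheaper by EUR 7292.09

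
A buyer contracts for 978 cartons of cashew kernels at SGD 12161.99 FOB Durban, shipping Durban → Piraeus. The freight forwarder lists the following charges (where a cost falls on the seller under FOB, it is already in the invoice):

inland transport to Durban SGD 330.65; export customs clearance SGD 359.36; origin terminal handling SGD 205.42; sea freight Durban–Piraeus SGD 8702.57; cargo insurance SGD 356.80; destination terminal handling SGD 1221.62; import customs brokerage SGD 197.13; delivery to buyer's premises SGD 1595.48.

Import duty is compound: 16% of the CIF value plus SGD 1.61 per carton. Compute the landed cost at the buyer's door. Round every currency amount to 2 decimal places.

Total landed cost: SGD 29205.59

FOB: the seller bears costs until goods are on board at the origin port; the buyer bears freight, insurance and all costs thereafter.
Already in the invoice (seller's account under FOB): inland to port, export clearance, origin terminal — exclude.
CIF value = FOB price + freight + insurance = 12161.99 + 8702.57 + 356.80 = 21221.36
Ad valorem component: 21221.36 × 16% = 3395.42
Specific component: 978 × 1.61 = 1574.58
Import duty = 3395.42 + 1574.58 = 4970.00
Buyer bears: freight 8702.57 + insurance 356.80 + destination terminal 1221.62 + brokerage 197.13 + delivery 1595.48 + duty 4970.00 = 17043.60
Landed cost = invoice 12161.99 + 17043.60 = 29205.59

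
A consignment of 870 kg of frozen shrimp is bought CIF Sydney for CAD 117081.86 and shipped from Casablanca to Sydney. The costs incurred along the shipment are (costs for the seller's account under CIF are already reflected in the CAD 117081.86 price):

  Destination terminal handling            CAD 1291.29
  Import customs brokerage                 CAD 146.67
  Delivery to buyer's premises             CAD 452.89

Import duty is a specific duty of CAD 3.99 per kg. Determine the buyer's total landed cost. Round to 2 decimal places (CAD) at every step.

CIF: the seller pays costs through ocean freight and marine insurance to the destination port.
The CIF price already equals the CIF value: 117081.86
Import duty = 870 × 3.99 = 3471.30
Buyer bears: destination terminal 1291.29 + brokerage 146.67 + delivery 452.89 + duty 3471.30 = 5362.15
Landed cost = invoice 117081.86 + 5362.15 = 122444.01

Total landed cost: CAD 122444.01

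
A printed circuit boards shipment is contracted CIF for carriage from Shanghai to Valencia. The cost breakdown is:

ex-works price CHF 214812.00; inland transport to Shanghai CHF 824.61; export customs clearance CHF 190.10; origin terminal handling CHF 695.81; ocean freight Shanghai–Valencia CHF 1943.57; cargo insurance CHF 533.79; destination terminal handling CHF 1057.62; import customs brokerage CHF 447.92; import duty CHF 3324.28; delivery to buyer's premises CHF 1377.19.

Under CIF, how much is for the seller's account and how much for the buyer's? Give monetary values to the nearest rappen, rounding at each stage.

CIF: the seller pays costs through ocean freight and marine insurance to the destination port.
Seller's account: goods 214812.00 + inland to port 824.61 + export clearance 190.10 + origin terminal 695.81 + freight 1943.57 + insurance 533.79 = 218999.88
Buyer's account: destination terminal 1057.62 + brokerage 447.92 + duty 3324.28 + delivery 1377.19 = 6207.01

Seller: CHF 218999.88; buyer: CHF 6207.01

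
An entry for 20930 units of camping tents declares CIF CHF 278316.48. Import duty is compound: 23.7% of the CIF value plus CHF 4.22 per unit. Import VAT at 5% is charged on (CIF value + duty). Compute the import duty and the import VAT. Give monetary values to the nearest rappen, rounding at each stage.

Import duty: CHF 154285.61; import VAT: CHF 21630.10

Ad valorem component: 278316.48 × 23.7% = 65961.01
Specific component: 20930 × 4.22 = 88324.60
Import duty = 65961.01 + 88324.60 = 154285.61
VAT base = CIF + duty = 278316.48 + 154285.61 = 432602.09
Import VAT = 432602.09 × 5% = 21630.10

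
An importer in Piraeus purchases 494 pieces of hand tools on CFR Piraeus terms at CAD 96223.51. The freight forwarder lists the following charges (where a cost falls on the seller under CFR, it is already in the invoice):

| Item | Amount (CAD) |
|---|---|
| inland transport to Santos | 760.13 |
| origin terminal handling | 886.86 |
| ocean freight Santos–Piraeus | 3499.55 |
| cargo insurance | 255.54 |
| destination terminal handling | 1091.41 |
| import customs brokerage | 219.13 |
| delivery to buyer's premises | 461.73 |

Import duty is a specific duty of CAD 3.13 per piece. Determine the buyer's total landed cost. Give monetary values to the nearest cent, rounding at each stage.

CFR: the seller pays costs through ocean freight to the destination port, but not insurance.
Already in the invoice (seller's account under CFR): inland to port, origin terminal, freight — exclude.
CIF value = CFR price + insurance = 96223.51 + 255.54 = 96479.05
Import duty = 494 × 3.13 = 1546.22
Buyer bears: insurance 255.54 + destination terminal 1091.41 + brokerage 219.13 + delivery 461.73 + duty 1546.22 = 3574.03
Landed cost = invoice 96223.51 + 3574.03 = 99797.54

Total landed cost: CAD 99797.54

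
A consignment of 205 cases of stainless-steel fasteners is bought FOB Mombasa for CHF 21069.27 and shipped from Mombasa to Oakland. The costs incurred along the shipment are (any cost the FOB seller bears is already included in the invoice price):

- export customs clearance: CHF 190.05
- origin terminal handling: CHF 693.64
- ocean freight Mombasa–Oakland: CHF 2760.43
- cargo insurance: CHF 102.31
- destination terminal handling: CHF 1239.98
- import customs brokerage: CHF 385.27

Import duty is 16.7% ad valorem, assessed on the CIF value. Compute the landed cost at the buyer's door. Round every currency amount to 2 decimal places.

FOB: the seller bears costs until goods are on board at the origin port; the buyer bears freight, insurance and all costs thereafter.
Already in the invoice (seller's account under FOB): export clearance, origin terminal — exclude.
CIF value = FOB price + freight + insurance = 21069.27 + 2760.43 + 102.31 = 23932.01
Import duty = 23932.01 × 16.7% = 3996.65
Buyer bears: freight 2760.43 + insurance 102.31 + destination terminal 1239.98 + brokerage 385.27 + duty 3996.65 = 8484.64
Landed cost = invoice 21069.27 + 8484.64 = 29553.91

Total landed cost: CHF 29553.91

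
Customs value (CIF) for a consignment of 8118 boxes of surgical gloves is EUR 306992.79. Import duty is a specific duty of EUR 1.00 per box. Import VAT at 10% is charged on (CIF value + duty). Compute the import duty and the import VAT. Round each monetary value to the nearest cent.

Import duty = 8118 × 1.00 = 8118.00
VAT base = CIF + duty = 306992.79 + 8118.00 = 315110.79
Import VAT = 315110.79 × 10% = 31511.08

Import duty: EUR 8118.00; import VAT: EUR 31511.08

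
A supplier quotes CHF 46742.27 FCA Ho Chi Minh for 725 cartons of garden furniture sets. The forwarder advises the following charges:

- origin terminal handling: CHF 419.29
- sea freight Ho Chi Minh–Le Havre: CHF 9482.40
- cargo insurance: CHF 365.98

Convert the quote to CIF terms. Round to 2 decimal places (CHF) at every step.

From FCA to CIF, the seller additionally bears: origin terminal, freight, insurance.
CIF price = 46742.27 + 419.29 + 9482.40 + 365.98 = 57009.94

CIF price: CHF 57009.94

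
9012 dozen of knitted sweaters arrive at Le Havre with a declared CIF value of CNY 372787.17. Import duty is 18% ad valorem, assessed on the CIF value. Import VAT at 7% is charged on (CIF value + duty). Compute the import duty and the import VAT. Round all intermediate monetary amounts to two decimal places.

Import duty: CNY 67101.69; import VAT: CNY 30792.22

Import duty = 372787.17 × 18% = 67101.69
VAT base = CIF + duty = 372787.17 + 67101.69 = 439888.86
Import VAT = 439888.86 × 7% = 30792.22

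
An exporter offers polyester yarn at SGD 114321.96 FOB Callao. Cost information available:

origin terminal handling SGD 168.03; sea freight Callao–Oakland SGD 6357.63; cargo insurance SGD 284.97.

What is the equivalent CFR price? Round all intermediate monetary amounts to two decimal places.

Not relevant to the conversion: origin terminal — on the seller under both FOB and CFR; already in the FOB price and stays in the CFR price. insurance — on the buyer under both terms; not part of either seller's price.
From FOB to CFR, the seller additionally bears: freight.
CFR price = 114321.96 + 6357.63 = 120679.59

CFR price: SGD 120679.59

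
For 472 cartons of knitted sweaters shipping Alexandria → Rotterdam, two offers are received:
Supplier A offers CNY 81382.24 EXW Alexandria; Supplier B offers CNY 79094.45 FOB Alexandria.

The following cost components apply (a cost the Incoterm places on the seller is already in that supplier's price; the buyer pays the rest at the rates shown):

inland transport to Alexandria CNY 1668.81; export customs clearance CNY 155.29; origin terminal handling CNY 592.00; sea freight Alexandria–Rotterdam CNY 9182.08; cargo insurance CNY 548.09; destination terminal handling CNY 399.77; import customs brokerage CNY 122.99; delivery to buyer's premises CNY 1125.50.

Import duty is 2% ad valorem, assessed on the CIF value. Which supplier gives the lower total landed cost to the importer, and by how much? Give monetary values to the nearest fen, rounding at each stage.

Supplier A (EXW):
CIF value = EXW price + inland to port + export clearance + origin terminal + freight + insurance = 81382.24 + 1668.81 + 155.29 + 592.00 + 9182.08 + 548.09 = 93528.51
Import duty = 93528.51 × 2% = 1870.57
Buyer bears (A): 1668.81 + 155.29 + 592.00 + 9182.08 + 548.09 + 399.77 + 122.99 + 1125.50 = 13794.53
Landed cost (A) = invoice 81382.24 + 13794.53 + duty 1870.57 = 97047.34
Supplier B (FOB):
CIF value = FOB price + freight + insurance = 79094.45 + 9182.08 + 548.09 = 88824.62
Import duty = 88824.62 × 2% = 1776.49
Buyer bears (B): 9182.08 + 548.09 + 399.77 + 122.99 + 1125.50 = 11378.43
Landed cost (B) = invoice 79094.45 + 11378.43 + duty 1776.49 = 92249.37
Difference = |97047.34 − 92249.37| = 4797.97

Supplier B is cheaper by CNY 4797.97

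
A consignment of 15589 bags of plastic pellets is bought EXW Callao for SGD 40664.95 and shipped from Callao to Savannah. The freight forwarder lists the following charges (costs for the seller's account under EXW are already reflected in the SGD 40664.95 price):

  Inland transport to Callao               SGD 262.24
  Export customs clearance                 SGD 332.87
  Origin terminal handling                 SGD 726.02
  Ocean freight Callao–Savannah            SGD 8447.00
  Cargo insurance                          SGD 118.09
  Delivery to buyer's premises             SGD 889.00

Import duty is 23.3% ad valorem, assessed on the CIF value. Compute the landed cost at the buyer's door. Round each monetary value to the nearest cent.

Total landed cost: SGD 63218.59

EXW: the seller makes goods available at their premises; the buyer bears all onward costs.
CIF value = EXW price + inland to port + export clearance + origin terminal + freight + insurance = 40664.95 + 262.24 + 332.87 + 726.02 + 8447.00 + 118.09 = 50551.17
Import duty = 50551.17 × 23.3% = 11778.42
Buyer bears: inland to port 262.24 + export clearance 332.87 + origin terminal 726.02 + freight 8447.00 + insurance 118.09 + delivery 889.00 + duty 11778.42 = 22553.64
Landed cost = invoice 40664.95 + 22553.64 = 63218.59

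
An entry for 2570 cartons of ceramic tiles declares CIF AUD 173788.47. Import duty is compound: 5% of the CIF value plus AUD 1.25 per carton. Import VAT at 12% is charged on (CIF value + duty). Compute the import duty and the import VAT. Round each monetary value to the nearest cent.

Import duty: AUD 11901.92; import VAT: AUD 22282.85

Ad valorem component: 173788.47 × 5% = 8689.42
Specific component: 2570 × 1.25 = 3212.50
Import duty = 8689.42 + 3212.50 = 11901.92
VAT base = CIF + duty = 173788.47 + 11901.92 = 185690.39
Import VAT = 185690.39 × 12% = 22282.85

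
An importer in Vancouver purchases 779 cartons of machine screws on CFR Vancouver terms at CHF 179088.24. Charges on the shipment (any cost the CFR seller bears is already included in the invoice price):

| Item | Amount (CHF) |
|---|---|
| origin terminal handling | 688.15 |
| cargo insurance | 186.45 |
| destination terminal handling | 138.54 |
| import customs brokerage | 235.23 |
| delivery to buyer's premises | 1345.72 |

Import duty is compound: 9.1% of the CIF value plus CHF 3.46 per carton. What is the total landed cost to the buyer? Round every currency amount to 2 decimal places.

Total landed cost: CHF 200003.52

CFR: the seller pays costs through ocean freight to the destination port, but not insurance.
Already in the invoice (seller's account under CFR): origin terminal — exclude.
CIF value = CFR price + insurance = 179088.24 + 186.45 = 179274.69
Ad valorem component: 179274.69 × 9.1% = 16314.00
Specific component: 779 × 3.46 = 2695.34
Import duty = 16314.00 + 2695.34 = 19009.34
Buyer bears: insurance 186.45 + destination terminal 138.54 + brokerage 235.23 + delivery 1345.72 + duty 19009.34 = 20915.28
Landed cost = invoice 179088.24 + 20915.28 = 200003.52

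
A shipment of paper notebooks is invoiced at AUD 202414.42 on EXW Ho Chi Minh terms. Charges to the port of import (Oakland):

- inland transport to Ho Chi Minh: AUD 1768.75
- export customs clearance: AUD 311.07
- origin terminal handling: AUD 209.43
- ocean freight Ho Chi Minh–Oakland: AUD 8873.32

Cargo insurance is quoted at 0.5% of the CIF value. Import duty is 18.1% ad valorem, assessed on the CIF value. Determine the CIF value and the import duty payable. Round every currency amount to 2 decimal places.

Let C be the CIF value. C = EXW price + pre-shipment costs + freight + 0.5% × C
C − 0.5% × C = 202414.42 + 1768.75 + 311.07 + 209.43 + 8873.32
0.995 × C = 213576.99
C = 213576.99 / 0.995 = 214650.24
Insurance premium = 0.5% × 214650.24 = 1073.25
Import duty = 214650.24 × 18.1% = 38851.69

CIF value: AUD 214650.24; import duty: AUD 38851.69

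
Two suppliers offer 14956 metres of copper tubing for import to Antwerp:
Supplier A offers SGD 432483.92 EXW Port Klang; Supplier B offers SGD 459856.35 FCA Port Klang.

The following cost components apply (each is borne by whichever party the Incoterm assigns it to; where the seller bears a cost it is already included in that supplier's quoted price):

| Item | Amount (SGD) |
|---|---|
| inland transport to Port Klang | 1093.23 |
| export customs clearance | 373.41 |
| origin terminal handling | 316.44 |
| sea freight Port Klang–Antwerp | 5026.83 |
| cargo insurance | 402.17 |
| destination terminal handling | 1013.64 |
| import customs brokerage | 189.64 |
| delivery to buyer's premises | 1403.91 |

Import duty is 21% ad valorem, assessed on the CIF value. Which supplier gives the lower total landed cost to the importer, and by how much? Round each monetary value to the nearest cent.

Supplier A (EXW):
CIF value = EXW price + inland to port + export clearance + origin terminal + freight + insurance = 432483.92 + 1093.23 + 373.41 + 316.44 + 5026.83 + 402.17 = 439696.00
Import duty = 439696.00 × 21% = 92336.16
Buyer bears (A): 1093.23 + 373.41 + 316.44 + 5026.83 + 402.17 + 1013.64 + 189.64 + 1403.91 = 9819.27
Landed cost (A) = invoice 432483.92 + 9819.27 + duty 92336.16 = 534639.35
Supplier B (FCA):
CIF value = FCA price + origin terminal + freight + insurance = 459856.35 + 316.44 + 5026.83 + 402.17 = 465601.79
Import duty = 465601.79 × 21% = 97776.38
Buyer bears (B): 316.44 + 5026.83 + 402.17 + 1013.64 + 189.64 + 1403.91 = 8352.63
Landed cost (B) = invoice 459856.35 + 8352.63 + duty 97776.38 = 565985.36
Difference = |534639.35 − 565985.36| = 31346.01

Supplier A is cheaper by SGD 31346.01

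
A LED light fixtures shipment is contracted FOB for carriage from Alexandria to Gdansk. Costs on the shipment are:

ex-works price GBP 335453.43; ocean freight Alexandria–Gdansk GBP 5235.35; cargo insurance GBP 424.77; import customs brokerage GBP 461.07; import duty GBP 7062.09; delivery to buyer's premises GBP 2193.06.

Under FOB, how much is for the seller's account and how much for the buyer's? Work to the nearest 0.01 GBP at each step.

Seller: GBP 335453.43; buyer: GBP 15376.34

FOB: the seller bears costs until goods are on board at the origin port; the buyer bears freight, insurance and all costs thereafter.
Seller's account: goods 335453.43 = 335453.43
Buyer's account: freight 5235.35 + insurance 424.77 + brokerage 461.07 + duty 7062.09 + delivery 2193.06 = 15376.34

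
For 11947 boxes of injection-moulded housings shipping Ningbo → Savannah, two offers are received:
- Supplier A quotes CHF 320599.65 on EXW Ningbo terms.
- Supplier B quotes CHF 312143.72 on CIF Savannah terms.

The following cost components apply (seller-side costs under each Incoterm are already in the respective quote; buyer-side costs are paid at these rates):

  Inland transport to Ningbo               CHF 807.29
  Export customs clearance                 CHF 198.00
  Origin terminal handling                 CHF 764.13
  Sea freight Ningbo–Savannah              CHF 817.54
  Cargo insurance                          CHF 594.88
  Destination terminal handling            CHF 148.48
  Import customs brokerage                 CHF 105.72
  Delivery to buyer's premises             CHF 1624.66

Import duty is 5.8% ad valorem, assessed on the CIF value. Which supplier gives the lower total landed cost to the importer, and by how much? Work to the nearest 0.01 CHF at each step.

Supplier B is cheaper by CHF 12312.76

Supplier A (EXW):
CIF value = EXW price + inland to port + export clearance + origin terminal + freight + insurance = 320599.65 + 807.29 + 198.00 + 764.13 + 817.54 + 594.88 = 323781.49
Import duty = 323781.49 × 5.8% = 18779.33
Buyer bears (A): 807.29 + 198.00 + 764.13 + 817.54 + 594.88 + 148.48 + 105.72 + 1624.66 = 5060.70
Landed cost (A) = invoice 320599.65 + 5060.70 + duty 18779.33 = 344439.68
Supplier B (CIF):
The CIF price already equals the CIF value: 312143.72
Import duty = 312143.72 × 5.8% = 18104.34
Buyer bears (B): 148.48 + 105.72 + 1624.66 = 1878.86
Landed cost (B) = invoice 312143.72 + 1878.86 + duty 18104.34 = 332126.92
Difference = |344439.68 − 332126.92| = 12312.76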